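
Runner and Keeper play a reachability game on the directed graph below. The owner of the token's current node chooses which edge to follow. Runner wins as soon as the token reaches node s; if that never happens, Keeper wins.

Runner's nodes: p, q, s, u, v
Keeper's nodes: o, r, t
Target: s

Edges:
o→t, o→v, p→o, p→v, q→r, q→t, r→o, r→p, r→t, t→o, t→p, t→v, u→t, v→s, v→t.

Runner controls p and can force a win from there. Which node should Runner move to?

A0 = {s}
A1: add {v} — v (Runner) has v→s.
A2: add {p} — p (Runner) has p→v.
A3 = A2; e.g. o (Keeper) can still go to t. Fixed point.
From p, successor v is in the attractor (rank 1); the other successor o is not.

v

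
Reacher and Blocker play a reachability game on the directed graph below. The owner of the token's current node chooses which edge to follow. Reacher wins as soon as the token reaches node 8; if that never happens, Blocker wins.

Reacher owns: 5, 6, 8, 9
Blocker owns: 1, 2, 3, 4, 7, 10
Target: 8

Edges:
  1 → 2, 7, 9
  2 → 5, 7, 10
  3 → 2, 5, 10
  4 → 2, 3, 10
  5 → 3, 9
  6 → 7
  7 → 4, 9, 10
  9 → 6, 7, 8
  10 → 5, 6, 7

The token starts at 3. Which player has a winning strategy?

Blocker

A0 = {8}
A1: add {9} — 9 (Reacher) has 9→8.
A2: add {5} — 5 (Reacher) has 5→9.
A3 = A2; e.g. 1 (Blocker) can still go to 2. Fixed point.
3 never enters the attractor, so Blocker can avoid the target forever.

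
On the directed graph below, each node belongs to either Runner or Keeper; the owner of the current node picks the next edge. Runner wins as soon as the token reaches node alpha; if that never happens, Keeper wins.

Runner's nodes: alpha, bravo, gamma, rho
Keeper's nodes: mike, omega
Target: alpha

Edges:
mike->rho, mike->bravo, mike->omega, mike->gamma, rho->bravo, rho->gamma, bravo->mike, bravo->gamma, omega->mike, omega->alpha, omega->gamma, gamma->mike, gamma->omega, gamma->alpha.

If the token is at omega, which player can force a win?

A0 = {alpha}
A1: add {gamma} — gamma (Runner) has gamma→alpha.
A2: add {bravo, rho} — rho (Runner) has rho→gamma; bravo (Runner) has bravo→gamma.
A3 = A2; e.g. mike (Keeper) can still go to omega. Fixed point.
omega never enters the attractor, so Keeper can avoid the target forever.

Keeper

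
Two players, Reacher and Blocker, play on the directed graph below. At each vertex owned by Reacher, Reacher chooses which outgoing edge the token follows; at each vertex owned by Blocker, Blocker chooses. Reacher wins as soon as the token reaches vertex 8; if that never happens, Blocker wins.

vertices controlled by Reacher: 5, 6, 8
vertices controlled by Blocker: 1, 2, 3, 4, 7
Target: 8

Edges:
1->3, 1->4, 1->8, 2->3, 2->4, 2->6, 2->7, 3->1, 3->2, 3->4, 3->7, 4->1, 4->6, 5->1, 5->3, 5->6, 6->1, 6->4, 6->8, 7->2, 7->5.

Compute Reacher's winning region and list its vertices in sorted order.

5, 6, 8

A0 = {8}
A1: add {6} — 6 (Reacher) has 6→8.
A2: add {5} — 5 (Reacher) has 5→6.
A3 = A2; e.g. 1 (Blocker) can still go to 3. Fixed point.
Reacher's winning region = {5, 6, 8}.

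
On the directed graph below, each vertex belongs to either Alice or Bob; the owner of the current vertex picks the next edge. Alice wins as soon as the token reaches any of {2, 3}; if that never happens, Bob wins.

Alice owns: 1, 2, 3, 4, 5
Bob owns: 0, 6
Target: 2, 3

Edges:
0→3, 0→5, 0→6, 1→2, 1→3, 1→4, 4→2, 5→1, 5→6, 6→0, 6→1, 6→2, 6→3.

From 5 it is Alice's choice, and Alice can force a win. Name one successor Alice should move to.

A0 = {2, 3}
A1: add {1, 4} — 1 (Alice) has 1→2; 4 (Alice) has 4→2.
A2: add {5} — 5 (Alice) has 5→1.
A3 = A2; e.g. 0 (Bob) can still go to 6. Fixed point.
From 5, successor 1 is in the attractor (rank 1); the other successor 6 is not.

1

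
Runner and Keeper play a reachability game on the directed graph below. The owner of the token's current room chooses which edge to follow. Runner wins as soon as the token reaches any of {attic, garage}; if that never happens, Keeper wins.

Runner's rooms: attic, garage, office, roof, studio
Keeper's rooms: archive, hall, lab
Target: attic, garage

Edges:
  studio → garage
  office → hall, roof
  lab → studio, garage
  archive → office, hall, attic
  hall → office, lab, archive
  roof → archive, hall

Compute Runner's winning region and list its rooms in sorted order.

A0 = {attic, garage}
A1: add {studio} — studio (Runner) has studio→garage.
A2: add {lab} — lab (Keeper): all of {studio, garage} already in.
A3 = A2; e.g. office (Runner) has no edge into A2. Fixed point.
Runner's winning region = {attic, garage, lab, studio}.

attic, garage, lab, studio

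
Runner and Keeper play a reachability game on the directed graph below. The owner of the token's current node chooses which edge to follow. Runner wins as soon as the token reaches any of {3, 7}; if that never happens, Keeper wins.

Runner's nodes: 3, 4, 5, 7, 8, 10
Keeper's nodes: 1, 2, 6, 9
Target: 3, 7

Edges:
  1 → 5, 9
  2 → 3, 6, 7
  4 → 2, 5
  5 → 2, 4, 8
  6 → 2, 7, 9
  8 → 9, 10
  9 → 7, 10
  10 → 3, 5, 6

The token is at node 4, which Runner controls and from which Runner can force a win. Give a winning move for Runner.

A0 = {3, 7}
A1: add {10} — 10 (Runner) has 10→3.
A2: add {8, 9} — 8 (Runner) has 8→10; 9 (Keeper): all of {7, 10} already in.
A3: add {5} — 5 (Runner) has 5→8.
A4: add {1, 4} — 1 (Keeper): all of {5, 9} already in; 4 (Runner) has 4→5.
A5 = A4; e.g. 2 (Keeper) can still go to 6. Fixed point.
From 4, successor 5 is in the attractor (rank 3); the other successor 2 is not.

5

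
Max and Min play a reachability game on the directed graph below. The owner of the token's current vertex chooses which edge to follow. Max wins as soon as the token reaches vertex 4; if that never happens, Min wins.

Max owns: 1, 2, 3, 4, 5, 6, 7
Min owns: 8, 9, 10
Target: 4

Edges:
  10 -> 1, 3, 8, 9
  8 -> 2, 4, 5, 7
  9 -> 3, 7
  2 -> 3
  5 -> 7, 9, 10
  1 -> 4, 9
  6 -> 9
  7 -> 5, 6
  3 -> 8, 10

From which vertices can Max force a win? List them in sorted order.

1, 4

A0 = {4}
A1: add {1} — 1 (Max) has 1→4.
A2 = A1; e.g. 2 (Max) has no edge into A1. Fixed point.
Max's winning region = {1, 4}.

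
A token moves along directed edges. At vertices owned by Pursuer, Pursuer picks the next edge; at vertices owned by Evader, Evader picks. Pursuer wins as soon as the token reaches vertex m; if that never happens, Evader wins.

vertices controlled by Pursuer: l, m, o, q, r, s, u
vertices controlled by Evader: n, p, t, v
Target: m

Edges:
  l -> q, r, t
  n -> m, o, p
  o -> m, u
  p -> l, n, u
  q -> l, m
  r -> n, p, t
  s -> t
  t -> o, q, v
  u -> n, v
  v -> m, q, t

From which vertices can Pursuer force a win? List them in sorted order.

l, m, o, q

A0 = {m}
A1: add {o, q} — o (Pursuer) has o→m; q (Pursuer) has q→m.
A2: add {l} — l (Pursuer) has l→q.
A3 = A2; e.g. n (Evader) can still go to p. Fixed point.
Pursuer's winning region = {l, m, o, q}.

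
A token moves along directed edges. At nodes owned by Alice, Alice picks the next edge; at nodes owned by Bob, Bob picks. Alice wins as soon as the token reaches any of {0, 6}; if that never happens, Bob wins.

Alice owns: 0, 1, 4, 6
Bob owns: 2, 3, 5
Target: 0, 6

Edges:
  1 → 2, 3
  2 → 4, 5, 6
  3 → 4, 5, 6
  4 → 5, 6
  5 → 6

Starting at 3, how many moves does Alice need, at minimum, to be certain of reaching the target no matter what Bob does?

2

A0 = {0, 6}
A1: add {4, 5} — 4 (Alice) has 4→6; 5 (Bob): all of {6} already in.
A2: add {2, 3} — 2 (Bob): all of {4, 5, 6} already in; 3 (Bob): all of {4, 5, 6} already in.
3 enters the attractor at level 2, so Alice can force the target in 2 moves from there.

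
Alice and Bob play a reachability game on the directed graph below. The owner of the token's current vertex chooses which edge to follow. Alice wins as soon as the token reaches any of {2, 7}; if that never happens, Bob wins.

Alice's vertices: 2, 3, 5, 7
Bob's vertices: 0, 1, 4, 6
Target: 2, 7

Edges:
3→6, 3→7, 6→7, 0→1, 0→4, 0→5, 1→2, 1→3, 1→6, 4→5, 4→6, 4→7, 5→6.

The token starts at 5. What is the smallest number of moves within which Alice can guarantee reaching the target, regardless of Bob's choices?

A0 = {2, 7}
A1: add {3, 6} — 3 (Alice) has 3→7; 6 (Bob): all of {7} already in.
A2: add {1, 5} — 1 (Bob): all of {2, 3, 6} already in; 5 (Alice) has 5→6.
5 enters the attractor at level 2, so Alice can force the target in 2 moves from there.

2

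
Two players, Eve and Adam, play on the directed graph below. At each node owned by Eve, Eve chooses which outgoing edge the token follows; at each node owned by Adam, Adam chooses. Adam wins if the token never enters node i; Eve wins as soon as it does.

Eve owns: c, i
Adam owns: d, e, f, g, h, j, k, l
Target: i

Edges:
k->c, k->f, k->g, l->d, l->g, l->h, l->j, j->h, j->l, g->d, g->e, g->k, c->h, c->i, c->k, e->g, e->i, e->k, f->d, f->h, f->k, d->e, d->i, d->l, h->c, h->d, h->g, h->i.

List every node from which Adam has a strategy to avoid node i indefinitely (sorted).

A0 = {i}
A1: add {c} — c (Eve) has c→i.
A2 = A1; e.g. d (Adam) can still go to e. Fixed point.
Eve's attractor = {c, i}; Adam avoids the target exactly from the complement.

d, e, f, g, h, j, k, l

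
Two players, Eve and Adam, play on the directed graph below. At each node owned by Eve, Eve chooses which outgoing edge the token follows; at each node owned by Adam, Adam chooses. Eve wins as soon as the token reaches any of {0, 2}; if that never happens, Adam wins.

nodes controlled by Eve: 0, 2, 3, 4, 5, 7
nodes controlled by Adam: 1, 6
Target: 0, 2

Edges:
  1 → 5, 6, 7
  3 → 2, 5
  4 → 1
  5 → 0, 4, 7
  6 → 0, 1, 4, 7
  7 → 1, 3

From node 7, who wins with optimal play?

Eve

A0 = {0, 2}
A1: add {3, 5} — 3 (Eve) has 3→2; 5 (Eve) has 5→0.
A2: add {7} — 7 (Eve) has 7→3.
A3 = A2; e.g. 1 (Adam) can still go to 6. Fixed point.
7 ∈ A2, so Eve can force the target.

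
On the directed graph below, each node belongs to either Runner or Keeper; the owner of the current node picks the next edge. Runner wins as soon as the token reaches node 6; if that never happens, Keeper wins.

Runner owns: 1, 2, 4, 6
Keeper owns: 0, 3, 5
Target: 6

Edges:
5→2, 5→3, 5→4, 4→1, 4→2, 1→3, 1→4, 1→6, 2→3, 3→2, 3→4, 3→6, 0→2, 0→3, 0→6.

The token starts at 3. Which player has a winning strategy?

A0 = {6}
A1: add {1} — 1 (Runner) has 1→6.
A2: add {4} — 4 (Runner) has 4→1.
A3 = A2; e.g. 0 (Keeper) can still go to 2. Fixed point.
3 never enters the attractor, so Keeper can avoid the target forever.

Keeper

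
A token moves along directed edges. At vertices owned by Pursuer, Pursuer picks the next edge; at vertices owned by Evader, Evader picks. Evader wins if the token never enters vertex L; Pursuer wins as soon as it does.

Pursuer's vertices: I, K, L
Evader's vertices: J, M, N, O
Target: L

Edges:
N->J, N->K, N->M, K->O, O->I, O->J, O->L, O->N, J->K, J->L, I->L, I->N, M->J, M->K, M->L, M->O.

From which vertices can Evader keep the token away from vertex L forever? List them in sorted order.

J, K, M, N, O

A0 = {L}
A1: add {I} — I (Pursuer) has I→L.
A2 = A1; e.g. J (Evader) can still go to K. Fixed point.
Pursuer's attractor = {I, L}; Evader avoids the target exactly from the complement.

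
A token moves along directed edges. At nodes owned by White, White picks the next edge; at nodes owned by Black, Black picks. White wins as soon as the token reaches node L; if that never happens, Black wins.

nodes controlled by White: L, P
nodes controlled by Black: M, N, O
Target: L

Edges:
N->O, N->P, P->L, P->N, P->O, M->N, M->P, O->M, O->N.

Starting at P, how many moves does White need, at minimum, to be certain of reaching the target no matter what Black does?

1

A0 = {L}
A1: add {P} — P (White) has P→L.
A2 = A1; e.g. M (Black) can still go to N. Fixed point.
P enters the attractor at level 1, so White can force the target in 1 move from there.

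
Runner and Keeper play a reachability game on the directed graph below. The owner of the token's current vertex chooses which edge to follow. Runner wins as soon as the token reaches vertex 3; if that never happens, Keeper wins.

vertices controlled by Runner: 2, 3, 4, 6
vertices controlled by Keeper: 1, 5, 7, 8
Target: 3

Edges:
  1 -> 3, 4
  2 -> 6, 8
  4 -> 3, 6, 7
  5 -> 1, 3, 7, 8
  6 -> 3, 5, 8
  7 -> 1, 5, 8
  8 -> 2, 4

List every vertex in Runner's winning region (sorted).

1, 2, 3, 4, 6, 8

A0 = {3}
A1: add {4, 6} — 4 (Runner) has 4→3; 6 (Runner) has 6→3.
A2: add {1, 2} — 1 (Keeper): all of {3, 4} already in; 2 (Runner) has 2→6.
A3: add {8} — 8 (Keeper): all of {2, 4} already in.
A4 = A3; e.g. 5 (Keeper) can still go to 7. Fixed point.
Runner's winning region = {1, 2, 3, 4, 6, 8}.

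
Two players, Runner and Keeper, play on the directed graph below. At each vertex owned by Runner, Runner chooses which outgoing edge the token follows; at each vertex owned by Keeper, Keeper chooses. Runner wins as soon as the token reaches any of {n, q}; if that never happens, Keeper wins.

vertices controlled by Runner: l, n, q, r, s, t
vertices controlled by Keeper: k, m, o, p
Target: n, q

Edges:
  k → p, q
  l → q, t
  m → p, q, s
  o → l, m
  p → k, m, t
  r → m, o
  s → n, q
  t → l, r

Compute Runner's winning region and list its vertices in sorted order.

l, n, q, s, t

A0 = {n, q}
A1: add {l, s} — l (Runner) has l→q; s (Runner) has s→n.
A2: add {t} — t (Runner) has t→l.
A3 = A2; e.g. k (Keeper) can still go to p. Fixed point.
Runner's winning region = {l, n, q, s, t}.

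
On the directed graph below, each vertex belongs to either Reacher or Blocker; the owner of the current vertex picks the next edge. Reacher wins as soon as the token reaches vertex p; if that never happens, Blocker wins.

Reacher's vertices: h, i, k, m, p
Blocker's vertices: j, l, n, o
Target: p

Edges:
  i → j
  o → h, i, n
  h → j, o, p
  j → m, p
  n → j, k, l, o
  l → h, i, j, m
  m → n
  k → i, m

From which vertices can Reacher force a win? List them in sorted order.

A0 = {p}
A1: add {h} — h (Reacher) has h→p.
A2 = A1; e.g. i (Reacher) has no edge into A1. Fixed point.
Reacher's winning region = {h, p}.

h, p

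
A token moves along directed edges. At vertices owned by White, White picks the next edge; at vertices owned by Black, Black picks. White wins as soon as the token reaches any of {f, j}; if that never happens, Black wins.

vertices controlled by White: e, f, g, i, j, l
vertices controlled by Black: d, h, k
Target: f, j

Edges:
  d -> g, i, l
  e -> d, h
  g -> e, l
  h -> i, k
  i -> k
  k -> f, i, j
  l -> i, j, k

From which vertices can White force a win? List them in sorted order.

f, g, j, l

A0 = {f, j}
A1: add {l} — l (White) has l→j.
A2: add {g} — g (White) has g→l.
A3 = A2; e.g. d (Black) can still go to i. Fixed point.
White's winning region = {f, g, j, l}.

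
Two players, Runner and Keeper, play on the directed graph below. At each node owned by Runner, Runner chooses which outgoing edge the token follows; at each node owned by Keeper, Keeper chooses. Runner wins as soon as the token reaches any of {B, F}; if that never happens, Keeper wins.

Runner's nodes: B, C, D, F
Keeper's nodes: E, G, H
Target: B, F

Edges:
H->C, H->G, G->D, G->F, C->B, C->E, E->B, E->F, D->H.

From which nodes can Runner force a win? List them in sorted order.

A0 = {B, F}
A1: add {C, E} — C (Runner) has C→B; E (Keeper): all of {B, F} already in.
A2 = A1; e.g. D (Runner) has no edge into A1. Fixed point.
Runner's winning region = {B, C, E, F}.

B, C, E, F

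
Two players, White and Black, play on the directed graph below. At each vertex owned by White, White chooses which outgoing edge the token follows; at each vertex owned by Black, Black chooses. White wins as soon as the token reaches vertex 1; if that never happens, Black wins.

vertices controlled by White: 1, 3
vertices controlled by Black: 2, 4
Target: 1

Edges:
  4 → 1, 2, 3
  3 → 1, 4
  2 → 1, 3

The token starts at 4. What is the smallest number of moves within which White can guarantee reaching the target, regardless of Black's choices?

3

A0 = {1}
A1: add {3} — 3 (White) has 3→1.
A2: add {2} — 2 (Black): all of {1, 3} already in.
A3: add {4} — 4 (Black): all of {1, 2, 3} already in.
A3 = all vertices. Fixed point.
4 enters the attractor at level 3, so White can force the target in 3 moves from there.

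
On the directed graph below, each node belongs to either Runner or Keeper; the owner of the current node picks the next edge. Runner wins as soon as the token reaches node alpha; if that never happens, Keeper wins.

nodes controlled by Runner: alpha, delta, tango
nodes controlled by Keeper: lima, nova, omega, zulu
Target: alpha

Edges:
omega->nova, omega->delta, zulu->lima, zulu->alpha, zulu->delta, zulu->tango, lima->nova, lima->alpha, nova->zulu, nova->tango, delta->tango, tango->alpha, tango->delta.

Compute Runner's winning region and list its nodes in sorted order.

alpha, delta, tango

A0 = {alpha}
A1: add {tango} — tango (Runner) has tango→alpha.
A2: add {delta} — delta (Runner) has delta→tango.
A3 = A2; e.g. omega (Keeper) can still go to nova. Fixed point.
Runner's winning region = {alpha, delta, tango}.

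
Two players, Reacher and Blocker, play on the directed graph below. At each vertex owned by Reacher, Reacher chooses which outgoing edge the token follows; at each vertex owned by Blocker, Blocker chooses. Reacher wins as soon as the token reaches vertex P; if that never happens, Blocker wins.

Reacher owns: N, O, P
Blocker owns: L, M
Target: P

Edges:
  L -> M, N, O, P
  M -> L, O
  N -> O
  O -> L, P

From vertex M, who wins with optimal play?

A0 = {P}
A1: add {O} — O (Reacher) has O→P.
A2: add {N} — N (Reacher) has N→O.
A3 = A2; e.g. L (Blocker) can still go to M. Fixed point.
M never enters the attractor, so Blocker can avoid the target forever.

Blocker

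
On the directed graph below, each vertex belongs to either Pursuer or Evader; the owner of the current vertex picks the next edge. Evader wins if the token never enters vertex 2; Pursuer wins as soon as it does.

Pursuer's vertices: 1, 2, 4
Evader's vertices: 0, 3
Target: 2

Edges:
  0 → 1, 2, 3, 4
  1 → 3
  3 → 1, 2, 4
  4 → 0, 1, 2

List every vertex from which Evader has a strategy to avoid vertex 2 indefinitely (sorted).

A0 = {2}
A1: add {4} — 4 (Pursuer) has 4→2.
A2 = A1; e.g. 0 (Evader) can still go to 1. Fixed point.
Pursuer's attractor = {2, 4}; Evader avoids the target exactly from the complement.

0, 1, 3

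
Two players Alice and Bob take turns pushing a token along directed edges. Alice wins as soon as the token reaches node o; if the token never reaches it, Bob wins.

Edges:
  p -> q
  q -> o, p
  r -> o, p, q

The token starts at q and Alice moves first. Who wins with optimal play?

Track states (vertex, player-to-move).
A0 = {(o,Alice), (o,Bob)}
A1: add {(q,Alice), (r,Alice)}.
(q,Alice) ∈ A1 ⇒ Alice forces the target.

Alice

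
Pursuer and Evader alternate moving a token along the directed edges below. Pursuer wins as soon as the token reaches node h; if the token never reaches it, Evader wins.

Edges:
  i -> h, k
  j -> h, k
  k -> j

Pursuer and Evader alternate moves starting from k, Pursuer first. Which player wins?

Track states (vertex, player-to-move).
A0 = {(h,Pursuer), (h,Evader)}
A1: add {(i,Pursuer), (j,Pursuer)}.
A2: add {(k,Evader)}.
A3 = A2; e.g. (i,Evader) stays out. (k,Pursuer) never enters ⇒ Evader avoids the target.

Evader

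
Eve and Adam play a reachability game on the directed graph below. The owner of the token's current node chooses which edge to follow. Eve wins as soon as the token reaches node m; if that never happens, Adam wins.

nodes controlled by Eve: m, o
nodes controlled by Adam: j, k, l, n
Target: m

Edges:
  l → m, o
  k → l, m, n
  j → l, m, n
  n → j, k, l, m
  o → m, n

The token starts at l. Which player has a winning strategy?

A0 = {m}
A1: add {o} — o (Eve) has o→m.
A2: add {l} — l (Adam): all of {m, o} already in.
A3 = A2; e.g. j (Adam) can still go to n. Fixed point.
l ∈ A2, so Eve can force the target.

Eve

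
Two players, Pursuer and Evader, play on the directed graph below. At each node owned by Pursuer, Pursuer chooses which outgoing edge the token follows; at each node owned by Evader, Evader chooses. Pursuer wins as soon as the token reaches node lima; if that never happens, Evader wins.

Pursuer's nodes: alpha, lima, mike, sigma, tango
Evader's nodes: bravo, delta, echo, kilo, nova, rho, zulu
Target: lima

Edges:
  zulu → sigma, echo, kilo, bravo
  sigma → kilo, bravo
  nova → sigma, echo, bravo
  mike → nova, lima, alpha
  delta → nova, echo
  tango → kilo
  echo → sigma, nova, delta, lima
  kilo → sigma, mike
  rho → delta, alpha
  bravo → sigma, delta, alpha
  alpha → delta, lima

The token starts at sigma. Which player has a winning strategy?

Evader

A0 = {lima}
A1: add {alpha, mike} — mike (Pursuer) has mike→lima; alpha (Pursuer) has alpha→lima.
A2 = A1; e.g. zulu (Evader) can still go to sigma. Fixed point.
sigma never enters the attractor, so Evader can avoid the target forever.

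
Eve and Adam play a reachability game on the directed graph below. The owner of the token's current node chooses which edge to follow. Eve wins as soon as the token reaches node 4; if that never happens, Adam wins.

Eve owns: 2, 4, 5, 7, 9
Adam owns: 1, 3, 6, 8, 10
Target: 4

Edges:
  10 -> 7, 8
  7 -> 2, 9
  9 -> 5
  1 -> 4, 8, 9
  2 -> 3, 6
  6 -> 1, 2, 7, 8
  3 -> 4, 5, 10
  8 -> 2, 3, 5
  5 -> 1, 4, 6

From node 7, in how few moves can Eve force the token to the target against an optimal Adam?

A0 = {4}
A1: add {5} — 5 (Eve) has 5→4.
A2: add {9} — 9 (Eve) has 9→5.
A3: add {7} — 7 (Eve) has 7→9.
A4 = A3; e.g. 1 (Adam) can still go to 8. Fixed point.
7 enters the attractor at level 3, so Eve can force the target in 3 moves from there.

3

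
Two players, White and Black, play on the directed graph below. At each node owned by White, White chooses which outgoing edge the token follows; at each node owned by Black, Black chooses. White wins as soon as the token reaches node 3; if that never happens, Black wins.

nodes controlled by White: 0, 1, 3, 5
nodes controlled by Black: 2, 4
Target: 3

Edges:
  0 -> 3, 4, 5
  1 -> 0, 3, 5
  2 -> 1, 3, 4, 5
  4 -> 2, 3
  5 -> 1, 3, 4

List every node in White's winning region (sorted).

A0 = {3}
A1: add {0, 1, 5} — 0 (White) has 0→3; 1 (White) has 1→3; 5 (White) has 5→3.
A2 = A1; e.g. 2 (Black) can still go to 4. Fixed point.
White's winning region = {0, 1, 3, 5}.

0, 1, 3, 5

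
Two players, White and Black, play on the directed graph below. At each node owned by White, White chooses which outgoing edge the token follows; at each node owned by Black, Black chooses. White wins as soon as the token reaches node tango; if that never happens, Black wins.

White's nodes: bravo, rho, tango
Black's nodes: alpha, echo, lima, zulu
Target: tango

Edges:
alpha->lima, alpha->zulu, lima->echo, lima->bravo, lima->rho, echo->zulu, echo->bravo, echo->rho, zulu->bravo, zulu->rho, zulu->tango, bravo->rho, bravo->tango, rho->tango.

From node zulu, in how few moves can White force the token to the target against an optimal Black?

2

A0 = {tango}
A1: add {bravo, rho} — bravo (White) has bravo→tango; rho (White) has rho→tango.
A2: add {zulu} — zulu (Black): all of {bravo, rho, tango} already in.
zulu enters the attractor at level 2, so White can force the target in 2 moves from there.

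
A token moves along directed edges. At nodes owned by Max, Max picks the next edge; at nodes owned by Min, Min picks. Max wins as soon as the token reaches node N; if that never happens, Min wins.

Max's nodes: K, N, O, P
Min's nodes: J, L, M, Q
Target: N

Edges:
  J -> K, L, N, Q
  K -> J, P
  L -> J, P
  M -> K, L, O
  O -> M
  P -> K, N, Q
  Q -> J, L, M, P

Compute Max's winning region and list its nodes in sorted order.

A0 = {N}
A1: add {P} — P (Max) has P→N.
A2: add {K} — K (Max) has K→P.
A3 = A2; e.g. J (Min) can still go to L. Fixed point.
Max's winning region = {K, N, P}.

K, N, P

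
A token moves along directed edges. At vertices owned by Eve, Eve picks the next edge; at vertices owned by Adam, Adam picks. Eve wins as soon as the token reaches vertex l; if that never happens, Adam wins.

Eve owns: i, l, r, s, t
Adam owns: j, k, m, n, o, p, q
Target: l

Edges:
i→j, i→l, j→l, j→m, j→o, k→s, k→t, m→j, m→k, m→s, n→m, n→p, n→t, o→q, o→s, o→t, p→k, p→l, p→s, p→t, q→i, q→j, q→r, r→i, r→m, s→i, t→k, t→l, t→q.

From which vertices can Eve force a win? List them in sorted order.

i, k, l, p, r, s, t

A0 = {l}
A1: add {i, t} — i (Eve) has i→l; t (Eve) has t→l.
A2: add {r, s} — r (Eve) has r→i; s (Eve) has s→i.
A3: add {k} — k (Adam): all of {s, t} already in.
A4: add {p} — p (Adam): all of {k, l, s, t} already in.
A5 = A4; e.g. j (Adam) can still go to m. Fixed point.
Eve's winning region = {i, k, l, p, r, s, t}.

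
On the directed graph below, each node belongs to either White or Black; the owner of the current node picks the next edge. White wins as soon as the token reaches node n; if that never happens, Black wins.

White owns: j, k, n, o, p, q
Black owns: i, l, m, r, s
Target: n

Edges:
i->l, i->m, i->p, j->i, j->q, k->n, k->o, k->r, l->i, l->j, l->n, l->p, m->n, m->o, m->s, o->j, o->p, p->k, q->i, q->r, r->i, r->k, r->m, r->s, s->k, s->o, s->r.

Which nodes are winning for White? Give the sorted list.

A0 = {n}
A1: add {k} — k (White) has k→n.
A2: add {p} — p (White) has p→k.
A3: add {o} — o (White) has o→p.
A4 = A3; e.g. i (Black) can still go to l. Fixed point.
White's winning region = {k, n, o, p}.

k, n, o, p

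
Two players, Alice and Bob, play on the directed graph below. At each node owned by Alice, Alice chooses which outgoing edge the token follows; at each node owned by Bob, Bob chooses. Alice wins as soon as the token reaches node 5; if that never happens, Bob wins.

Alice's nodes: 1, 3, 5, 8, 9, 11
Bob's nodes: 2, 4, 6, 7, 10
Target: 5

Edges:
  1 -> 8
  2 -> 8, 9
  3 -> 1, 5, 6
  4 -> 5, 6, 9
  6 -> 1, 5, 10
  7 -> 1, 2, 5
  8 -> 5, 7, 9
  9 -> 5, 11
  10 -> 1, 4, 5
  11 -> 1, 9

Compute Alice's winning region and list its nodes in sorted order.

1, 2, 3, 5, 7, 8, 9, 11

A0 = {5}
A1: add {3, 8, 9} — 3 (Alice) has 3→5; 8 (Alice) has 8→5; 9 (Alice) has 9→5.
A2: add {1, 2, 11} — 1 (Alice) has 1→8; 2 (Bob): all of {8, 9} already in; 11 (Alice) has 11→9.
A3: add {7} — 7 (Bob): all of {1, 2, 5} already in.
A4 = A3; e.g. 4 (Bob) can still go to 6. Fixed point.
Alice's winning region = {1, 2, 3, 5, 7, 8, 9, 11}.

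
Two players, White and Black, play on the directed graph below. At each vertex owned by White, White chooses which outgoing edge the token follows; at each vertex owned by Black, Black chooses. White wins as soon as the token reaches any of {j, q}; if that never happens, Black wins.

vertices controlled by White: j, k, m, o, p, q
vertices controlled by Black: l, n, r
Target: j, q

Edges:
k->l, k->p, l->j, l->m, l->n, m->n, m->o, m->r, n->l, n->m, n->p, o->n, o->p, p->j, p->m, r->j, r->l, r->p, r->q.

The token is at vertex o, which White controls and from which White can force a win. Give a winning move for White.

A0 = {j, q}
A1: add {p} — p (White) has p→j.
A2: add {k, o} — k (White) has k→p; o (White) has o→p.
A3: add {m} — m (White) has m→o.
A4 = A3; e.g. l (Black) can still go to n. Fixed point.
From o, successor p is in the attractor (rank 1); the other successor n is not.

p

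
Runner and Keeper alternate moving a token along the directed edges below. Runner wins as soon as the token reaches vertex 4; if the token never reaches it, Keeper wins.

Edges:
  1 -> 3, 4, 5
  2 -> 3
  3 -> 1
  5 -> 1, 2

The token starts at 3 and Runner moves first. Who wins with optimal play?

Track states (vertex, player-to-move).
A0 = {(4,Runner), (4,Keeper)}
A1: add {(1,Runner)}.
A2: add {(3,Keeper)}.
A3: add {(2,Runner)}.
A4: add {(5,Keeper)}.
A5 = A4; e.g. (1,Keeper) stays out. (3,Runner) never enters ⇒ Keeper avoids the target.

Keeper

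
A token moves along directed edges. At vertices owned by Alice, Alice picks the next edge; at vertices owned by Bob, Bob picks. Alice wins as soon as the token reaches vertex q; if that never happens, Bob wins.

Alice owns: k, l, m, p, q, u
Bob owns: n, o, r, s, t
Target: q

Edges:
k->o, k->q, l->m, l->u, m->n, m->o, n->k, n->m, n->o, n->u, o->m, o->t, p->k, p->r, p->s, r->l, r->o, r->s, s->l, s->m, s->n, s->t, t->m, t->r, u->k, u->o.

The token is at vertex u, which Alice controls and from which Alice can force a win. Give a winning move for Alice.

A0 = {q}
A1: add {k} — k (Alice) has k→q.
A2: add {p, u} — p (Alice) has p→k; u (Alice) has u→k.
A3: add {l} — l (Alice) has l→u.
A4 = A3; e.g. m (Alice) has no edge into A3. Fixed point.
From u, successor k is in the attractor (rank 1); the other successor o is not.

k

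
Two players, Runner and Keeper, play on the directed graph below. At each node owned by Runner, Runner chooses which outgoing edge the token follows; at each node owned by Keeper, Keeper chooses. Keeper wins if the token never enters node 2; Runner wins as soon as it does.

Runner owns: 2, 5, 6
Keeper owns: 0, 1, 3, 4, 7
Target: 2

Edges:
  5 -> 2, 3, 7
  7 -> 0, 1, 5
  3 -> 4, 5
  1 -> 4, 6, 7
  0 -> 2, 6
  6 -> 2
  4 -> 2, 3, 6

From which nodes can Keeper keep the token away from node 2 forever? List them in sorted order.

1, 3, 4, 7

A0 = {2}
A1: add {5, 6} — 5 (Runner) has 5→2; 6 (Runner) has 6→2.
A2: add {0} — 0 (Keeper): all of {2, 6} already in.
A3 = A2; e.g. 1 (Keeper) can still go to 4. Fixed point.
Runner's attractor = {0, 2, 5, 6}; Keeper avoids the target exactly from the complement.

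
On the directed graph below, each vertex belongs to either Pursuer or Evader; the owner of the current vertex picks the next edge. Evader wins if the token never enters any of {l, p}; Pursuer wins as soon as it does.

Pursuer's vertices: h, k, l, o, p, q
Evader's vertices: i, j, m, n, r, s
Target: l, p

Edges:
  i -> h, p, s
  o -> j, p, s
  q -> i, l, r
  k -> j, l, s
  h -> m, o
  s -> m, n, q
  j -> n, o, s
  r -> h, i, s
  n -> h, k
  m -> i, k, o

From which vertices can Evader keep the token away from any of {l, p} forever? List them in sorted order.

i, j, m, r, s

A0 = {l, p}
A1: add {k, o, q} — k (Pursuer) has k→l; o (Pursuer) has o→p; q (Pursuer) has q→l.
A2: add {h} — h (Pursuer) has h→o.
A3: add {n} — n (Evader): all of {h, k} already in.
A4 = A3; e.g. i (Evader) can still go to s. Fixed point.
Pursuer's attractor = {h, k, l, n, o, p, q}; Evader avoids the target exactly from the complement.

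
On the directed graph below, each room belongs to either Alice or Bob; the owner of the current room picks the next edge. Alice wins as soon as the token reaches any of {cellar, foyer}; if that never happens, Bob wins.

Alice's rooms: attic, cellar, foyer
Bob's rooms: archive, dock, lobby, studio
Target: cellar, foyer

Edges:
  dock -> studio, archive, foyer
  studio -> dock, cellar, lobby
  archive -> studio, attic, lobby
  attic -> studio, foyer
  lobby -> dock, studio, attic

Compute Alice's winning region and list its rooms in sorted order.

attic, cellar, foyer

A0 = {cellar, foyer}
A1: add {attic} — attic (Alice) has attic→foyer.
A2 = A1; e.g. dock (Bob) can still go to studio. Fixed point.
Alice's winning region = {attic, cellar, foyer}.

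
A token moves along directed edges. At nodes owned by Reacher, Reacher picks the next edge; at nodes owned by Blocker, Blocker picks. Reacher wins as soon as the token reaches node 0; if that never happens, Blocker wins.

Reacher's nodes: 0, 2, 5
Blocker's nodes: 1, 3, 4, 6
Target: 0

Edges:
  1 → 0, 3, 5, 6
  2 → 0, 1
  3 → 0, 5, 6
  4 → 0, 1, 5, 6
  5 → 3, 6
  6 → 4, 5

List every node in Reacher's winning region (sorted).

A0 = {0}
A1: add {2} — 2 (Reacher) has 2→0.
A2 = A1; e.g. 1 (Blocker) can still go to 3. Fixed point.
Reacher's winning region = {0, 2}.

0, 2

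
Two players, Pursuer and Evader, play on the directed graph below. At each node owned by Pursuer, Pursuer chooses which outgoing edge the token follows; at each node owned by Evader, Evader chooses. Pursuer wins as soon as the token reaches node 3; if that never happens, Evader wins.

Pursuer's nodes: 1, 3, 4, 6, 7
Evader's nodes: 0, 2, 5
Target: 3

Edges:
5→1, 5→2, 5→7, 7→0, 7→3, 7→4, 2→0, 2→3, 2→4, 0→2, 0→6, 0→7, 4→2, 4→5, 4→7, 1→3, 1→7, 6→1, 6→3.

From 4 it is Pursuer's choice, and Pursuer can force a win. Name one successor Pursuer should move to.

7

A0 = {3}
A1: add {1, 6, 7} — 1 (Pursuer) has 1→3; 6 (Pursuer) has 6→3; 7 (Pursuer) has 7→3.
A2: add {4} — 4 (Pursuer) has 4→7.
A3 = A2; e.g. 0 (Evader) can still go to 2. Fixed point.
From 4, successor 7 is in the attractor (rank 1); the other successors 2, 5 are not.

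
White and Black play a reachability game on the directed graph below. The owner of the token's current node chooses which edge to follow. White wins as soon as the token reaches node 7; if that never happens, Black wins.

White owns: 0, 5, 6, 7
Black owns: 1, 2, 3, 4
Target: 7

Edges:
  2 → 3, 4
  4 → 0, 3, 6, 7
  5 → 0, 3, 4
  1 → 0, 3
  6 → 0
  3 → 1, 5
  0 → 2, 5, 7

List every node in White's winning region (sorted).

A0 = {7}
A1: add {0} — 0 (White) has 0→7.
A2: add {5, 6} — 5 (White) has 5→0; 6 (White) has 6→0.
A3 = A2; e.g. 1 (Black) can still go to 3. Fixed point.
White's winning region = {0, 5, 6, 7}.

0, 5, 6, 7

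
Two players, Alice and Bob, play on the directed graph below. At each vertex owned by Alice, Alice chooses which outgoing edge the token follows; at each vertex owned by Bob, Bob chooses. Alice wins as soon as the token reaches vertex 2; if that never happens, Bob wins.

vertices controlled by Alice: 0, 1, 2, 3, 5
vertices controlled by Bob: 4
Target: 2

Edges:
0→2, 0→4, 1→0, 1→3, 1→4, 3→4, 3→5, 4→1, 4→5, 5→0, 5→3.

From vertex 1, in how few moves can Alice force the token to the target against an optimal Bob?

2

A0 = {2}
A1: add {0} — 0 (Alice) has 0→2.
A2: add {1, 5} — 1 (Alice) has 1→0; 5 (Alice) has 5→0.
1 enters the attractor at level 2, so Alice can force the target in 2 moves from there.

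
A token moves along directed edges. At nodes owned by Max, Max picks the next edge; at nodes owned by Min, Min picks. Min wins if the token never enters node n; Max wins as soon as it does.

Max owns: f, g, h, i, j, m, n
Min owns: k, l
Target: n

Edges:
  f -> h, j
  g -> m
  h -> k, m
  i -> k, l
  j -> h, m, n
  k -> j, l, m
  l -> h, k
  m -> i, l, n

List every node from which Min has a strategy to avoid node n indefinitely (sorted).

i, k, l

A0 = {n}
A1: add {j, m} — j (Max) has j→n; m (Max) has m→n.
A2: add {f, g, h} — f (Max) has f→j; g (Max) has g→m; h (Max) has h→m.
A3 = A2; e.g. i (Max) has no edge into A2. Fixed point.
Max's attractor = {f, g, h, j, m, n}; Min avoids the target exactly from the complement.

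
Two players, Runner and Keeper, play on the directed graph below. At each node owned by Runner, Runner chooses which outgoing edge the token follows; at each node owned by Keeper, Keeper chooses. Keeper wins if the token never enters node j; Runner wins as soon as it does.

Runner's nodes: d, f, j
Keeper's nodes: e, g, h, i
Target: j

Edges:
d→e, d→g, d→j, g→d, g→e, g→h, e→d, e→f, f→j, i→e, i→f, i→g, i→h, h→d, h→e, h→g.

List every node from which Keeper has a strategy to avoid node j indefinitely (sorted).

g, h, i

A0 = {j}
A1: add {d, f} — d (Runner) has d→j; f (Runner) has f→j.
A2: add {e} — e (Keeper): all of {d, f} already in.
A3 = A2; e.g. g (Keeper) can still go to h. Fixed point.
Runner's attractor = {d, e, f, j}; Keeper avoids the target exactly from the complement.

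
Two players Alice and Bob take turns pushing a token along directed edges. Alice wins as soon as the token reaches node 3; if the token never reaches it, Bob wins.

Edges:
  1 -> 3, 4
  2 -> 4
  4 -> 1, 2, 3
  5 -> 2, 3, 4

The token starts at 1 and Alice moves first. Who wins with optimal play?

Track states (vertex, player-to-move).
A0 = {(3,Alice), (3,Bob)}
A1: add {(1,Alice), (4,Alice), (5,Alice)}.
(1,Alice) ∈ A1 ⇒ Alice forces the target.

Alice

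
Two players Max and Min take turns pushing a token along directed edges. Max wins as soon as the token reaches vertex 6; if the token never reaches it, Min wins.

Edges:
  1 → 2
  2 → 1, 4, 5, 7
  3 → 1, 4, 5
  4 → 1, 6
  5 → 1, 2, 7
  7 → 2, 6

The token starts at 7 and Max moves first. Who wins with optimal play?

Track states (vertex, player-to-move).
A0 = {(6,Max), (6,Min)}
A1: add {(4,Max), (7,Max)}.
(7,Max) ∈ A1 ⇒ Max forces the target.

Max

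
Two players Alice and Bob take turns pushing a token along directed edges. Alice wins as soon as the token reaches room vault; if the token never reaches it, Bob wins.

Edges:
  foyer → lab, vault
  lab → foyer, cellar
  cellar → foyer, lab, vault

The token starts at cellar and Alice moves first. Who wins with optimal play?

Track states (vertex, player-to-move).
A0 = {(vault,Alice), (vault,Bob)}
A1: add {(foyer,Alice), (cellar,Alice)}.
(cellar,Alice) ∈ A1 ⇒ Alice forces the target.

Alice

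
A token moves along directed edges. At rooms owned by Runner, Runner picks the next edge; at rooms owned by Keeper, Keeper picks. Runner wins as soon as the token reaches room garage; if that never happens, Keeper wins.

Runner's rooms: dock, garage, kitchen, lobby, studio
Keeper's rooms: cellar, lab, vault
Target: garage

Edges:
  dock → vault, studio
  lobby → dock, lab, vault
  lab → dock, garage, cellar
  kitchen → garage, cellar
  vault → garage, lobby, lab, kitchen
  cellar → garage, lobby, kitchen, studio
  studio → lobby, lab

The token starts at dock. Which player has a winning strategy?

A0 = {garage}
A1: add {kitchen} — kitchen (Runner) has kitchen→garage.
A2 = A1; e.g. dock (Runner) has no edge into A1. Fixed point.
dock never enters the attractor, so Keeper can avoid the target forever.

Keeper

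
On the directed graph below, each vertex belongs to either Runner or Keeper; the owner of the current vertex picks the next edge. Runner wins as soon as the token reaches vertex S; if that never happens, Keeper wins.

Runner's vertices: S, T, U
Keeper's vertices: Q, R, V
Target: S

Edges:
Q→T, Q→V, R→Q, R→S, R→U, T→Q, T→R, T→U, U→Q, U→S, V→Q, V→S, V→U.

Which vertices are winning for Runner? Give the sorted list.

A0 = {S}
A1: add {U} — U (Runner) has U→S.
A2: add {T} — T (Runner) has T→U.
A3 = A2; e.g. Q (Keeper) can still go to V. Fixed point.
Runner's winning region = {S, T, U}.

S, T, U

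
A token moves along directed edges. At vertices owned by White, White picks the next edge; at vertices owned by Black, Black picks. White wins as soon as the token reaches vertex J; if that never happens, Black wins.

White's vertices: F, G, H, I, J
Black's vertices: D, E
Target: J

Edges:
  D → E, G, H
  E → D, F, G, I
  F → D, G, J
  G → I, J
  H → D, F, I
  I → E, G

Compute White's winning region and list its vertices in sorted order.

A0 = {J}
A1: add {F, G} — F (White) has F→J; G (White) has G→J.
A2: add {H, I} — H (White) has H→F; I (White) has I→G.
A3 = A2; e.g. D (Black) can still go to E. Fixed point.
White's winning region = {F, G, H, I, J}.

F, G, H, I, J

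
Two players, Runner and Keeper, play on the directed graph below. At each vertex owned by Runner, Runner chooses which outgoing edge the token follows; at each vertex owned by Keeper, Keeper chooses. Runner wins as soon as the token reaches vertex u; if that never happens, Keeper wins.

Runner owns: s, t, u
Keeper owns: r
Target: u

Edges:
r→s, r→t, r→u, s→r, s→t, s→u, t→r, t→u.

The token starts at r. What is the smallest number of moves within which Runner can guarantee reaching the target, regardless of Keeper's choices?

2

A0 = {u}
A1: add {s, t} — s (Runner) has s→u; t (Runner) has t→u.
A2: add {r} — r (Keeper): all of {s, t, u} already in.
A2 = all vertices. Fixed point.
r enters the attractor at level 2, so Runner can force the target in 2 moves from there.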